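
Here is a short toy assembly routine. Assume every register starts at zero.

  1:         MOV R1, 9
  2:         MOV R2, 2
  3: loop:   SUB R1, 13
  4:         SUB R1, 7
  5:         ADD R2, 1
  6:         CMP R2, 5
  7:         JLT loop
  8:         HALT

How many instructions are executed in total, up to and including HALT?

after MOV R1, 9: R1=9
after MOV R2, 2: R2=2
after SUB R1, 13: R1=9-13=-4
after SUB R1, 7: R1=(-4)-7=-11
after ADD R2, 1: R2=2+1=3
CMP R2, 5  (cmp 3,5)
JLT loop: taken
after SUB R1, 13: R1=(-11)-13=-24
after SUB R1, 7: R1=(-24)-7=-31
after ADD R2, 1: R2=3+1=4
CMP R2, 5  (cmp 4,5)
JLT loop: taken
after SUB R1, 13: R1=(-31)-13=-44
after SUB R1, 7: R1=(-44)-7=-51
after ADD R2, 1: R2=4+1=5
CMP R2, 5  (cmp 5,5)
JLT loop: not taken
halt.
Total executed instructions: 18.

18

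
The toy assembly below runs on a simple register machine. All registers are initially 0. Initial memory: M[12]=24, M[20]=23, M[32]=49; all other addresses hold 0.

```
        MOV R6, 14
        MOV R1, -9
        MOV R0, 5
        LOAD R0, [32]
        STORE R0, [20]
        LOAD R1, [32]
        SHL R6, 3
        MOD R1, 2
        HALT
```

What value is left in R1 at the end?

MOV R6, 14 → R6=14
MOV R1, -9 → R1=-9
MOV R0, 5 → R0=5
LOAD R0, [32] → R0=M[32]=49
STORE R0, [20] → M[20]=49
LOAD R1, [32] → R1=M[32]=49
SHL R6, 3 → R6=14<<3=112
MOD R1, 2 → R1=49%2=1
halt.

1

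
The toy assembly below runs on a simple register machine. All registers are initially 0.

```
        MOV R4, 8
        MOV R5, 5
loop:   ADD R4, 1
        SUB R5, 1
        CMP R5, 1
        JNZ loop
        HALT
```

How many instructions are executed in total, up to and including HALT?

19

R4=8
R5=5
R4=8+1=9
R5=5-1=4
CMP R5, 1  (cmp 4,1)
JNZ loop: taken
R4=9+1=10
R5=4-1=3
CMP R5, 1  (cmp 3,1)
JNZ loop: taken
R4=10+1=11
R5=3-1=2
CMP R5, 1  (cmp 2,1)
JNZ loop: taken
R4=11+1=12
R5=2-1=1
CMP R5, 1  (cmp 1,1)
JNZ loop: not taken
halt.
Total executed instructions: 19.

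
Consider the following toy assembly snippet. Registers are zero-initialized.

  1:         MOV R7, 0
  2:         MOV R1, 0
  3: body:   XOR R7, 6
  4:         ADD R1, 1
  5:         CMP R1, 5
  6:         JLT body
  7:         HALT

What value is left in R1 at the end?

MOV R7, 0 → R7=0
MOV R1, 0 → R1=0
XOR R7, 6 → R7=0^6=6
ADD R1, 1 → R1=0+1=1
CMP R1, 5  (cmp 1,5)
JLT body: taken
XOR R7, 6 → R7=6^6=0
ADD R1, 1 → R1=1+1=2
CMP R1, 5  (cmp 2,5)
JLT body: taken
XOR R7, 6 → R7=0^6=6
ADD R1, 1 → R1=2+1=3
CMP R1, 5  (cmp 3,5)
JLT body: taken
XOR R7, 6 → R7=6^6=0
ADD R1, 1 → R1=3+1=4
CMP R1, 5  (cmp 4,5)
JLT body: taken
XOR R7, 6 → R7=0^6=6
ADD R1, 1 → R1=4+1=5
CMP R1, 5  (cmp 5,5)
JLT body: not taken
halt.

5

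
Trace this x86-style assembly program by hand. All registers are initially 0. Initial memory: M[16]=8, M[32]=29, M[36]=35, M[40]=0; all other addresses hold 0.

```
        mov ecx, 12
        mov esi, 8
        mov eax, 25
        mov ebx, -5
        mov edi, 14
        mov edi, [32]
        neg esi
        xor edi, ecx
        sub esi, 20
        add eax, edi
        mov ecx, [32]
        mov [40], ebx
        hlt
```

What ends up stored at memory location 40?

-5

ecx=12
esi=8
eax=25
ebx=-5
edi=14
edi=M[32]=29
esi=-(8)=-8
edi=29^12=17
esi=(-8)-20=-28
eax=25+17=42
ecx=M[32]=29
mov [40], ebx → M[40]=-5
halt.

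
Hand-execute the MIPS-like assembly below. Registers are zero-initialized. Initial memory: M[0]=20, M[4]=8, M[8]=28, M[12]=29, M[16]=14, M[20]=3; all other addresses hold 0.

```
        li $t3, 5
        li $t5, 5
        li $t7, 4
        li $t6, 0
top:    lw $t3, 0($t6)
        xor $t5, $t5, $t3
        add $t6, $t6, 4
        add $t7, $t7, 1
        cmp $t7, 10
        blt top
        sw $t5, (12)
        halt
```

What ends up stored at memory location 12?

21

after li $t3, 5: $t3=5
after li $t5, 5: $t5=5
after li $t7, 4: $t7=4
after li $t6, 0: $t6=0
after lw $t3, 0($t6): $t3=M[0]=20
after xor $t5, $t5, $t3: $t5=5^20=17
after add $t6, $t6, 4: $t6=0+4=4
after add $t7, $t7, 1: $t7=4+1=5
cmp $t7, 10  (cmp 5,10)
blt top: taken
after lw $t3, 0($t6): $t3=M[4]=8
after xor $t5, $t5, $t3: $t5=17^8=25
after add $t6, $t6, 4: $t6=4+4=8
after add $t7, $t7, 1: $t7=5+1=6
cmp $t7, 10  (cmp 6,10)
blt top: taken
after lw $t3, 0($t6): $t3=M[8]=28
after xor $t5, $t5, $t3: $t5=25^28=5
after add $t6, $t6, 4: $t6=8+4=12
after add $t7, $t7, 1: $t7=6+1=7
cmp $t7, 10  (cmp 7,10)
blt top: taken
after lw $t3, 0($t6): $t3=M[12]=29
after xor $t5, $t5, $t3: $t5=5^29=24
after add $t6, $t6, 4: $t6=12+4=16
after add $t7, $t7, 1: $t7=7+1=8
cmp $t7, 10  (cmp 8,10)
blt top: taken
after lw $t3, 0($t6): $t3=M[16]=14
after xor $t5, $t5, $t3: $t5=24^14=22
after add $t6, $t6, 4: $t6=16+4=20
after add $t7, $t7, 1: $t7=8+1=9
cmp $t7, 10  (cmp 9,10)
blt top: taken
after lw $t3, 0($t6): $t3=M[20]=3
after xor $t5, $t5, $t3: $t5=22^3=21
after add $t6, $t6, 4: $t6=20+4=24
after add $t7, $t7, 1: $t7=9+1=10
cmp $t7, 10  (cmp 10,10)
blt top: not taken
sw $t5, (12) → M[12]=21
halt.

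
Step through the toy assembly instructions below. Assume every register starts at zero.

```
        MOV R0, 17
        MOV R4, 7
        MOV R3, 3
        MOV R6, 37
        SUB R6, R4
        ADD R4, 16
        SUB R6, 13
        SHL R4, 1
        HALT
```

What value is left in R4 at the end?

46

after MOV R0, 17: R0=17
after MOV R4, 7: R4=7
after MOV R3, 3: R3=3
after MOV R6, 37: R6=37
after SUB R6, R4: R6=37-7=30
after ADD R4, 16: R4=7+16=23
after SUB R6, 13: R6=30-13=17
after SHL R4, 1: R4=23<<1=46
halt.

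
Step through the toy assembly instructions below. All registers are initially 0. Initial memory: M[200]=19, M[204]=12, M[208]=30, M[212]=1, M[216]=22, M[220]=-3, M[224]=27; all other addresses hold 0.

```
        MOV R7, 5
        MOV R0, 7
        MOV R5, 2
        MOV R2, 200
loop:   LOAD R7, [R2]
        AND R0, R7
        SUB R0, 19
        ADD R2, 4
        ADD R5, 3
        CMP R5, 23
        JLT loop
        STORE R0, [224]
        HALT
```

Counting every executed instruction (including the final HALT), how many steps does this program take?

55

R7=5
R0=7
R5=2
R2=200
R7=M[200]=19
R0=7&19=3
R0=3-19=-16
R2=200+4=204
R5=2+3=5
CMP R5, 23  (cmp 5,23)
JLT loop: taken
R7=M[204]=12
R0=(-16)&12=0
R0=0-19=-19
R2=204+4=208
R5=5+3=8
CMP R5, 23  (cmp 8,23)
JLT loop: taken
R7=M[208]=30
R0=(-19)&30=12
R0=12-19=-7
R2=208+4=212
R5=8+3=11
CMP R5, 23  (cmp 11,23)
JLT loop: taken
R7=M[212]=1
R0=(-7)&1=1
R0=1-19=-18
R2=212+4=216
R5=11+3=14
CMP R5, 23  (cmp 14,23)
JLT loop: taken
R7=M[216]=22
R0=(-18)&22=6
R0=6-19=-13
R2=216+4=220
R5=14+3=17
CMP R5, 23  (cmp 17,23)
JLT loop: taken
R7=M[220]=-3
R0=(-13)&(-3)=-15
R0=(-15)-19=-34
R2=220+4=224
R5=17+3=20
CMP R5, 23  (cmp 20,23)
JLT loop: taken
R7=M[224]=27
R0=(-34)&27=26
R0=26-19=7
R2=224+4=228
R5=20+3=23
CMP R5, 23  (cmp 23,23)
JLT loop: not taken
STORE R0, [224] → M[224]=7
halt.
Total executed instructions: 55.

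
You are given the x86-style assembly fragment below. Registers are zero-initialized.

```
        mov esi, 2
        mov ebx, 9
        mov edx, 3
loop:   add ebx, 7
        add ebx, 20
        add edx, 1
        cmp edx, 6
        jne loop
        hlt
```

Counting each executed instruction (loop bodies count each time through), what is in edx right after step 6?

esi=2
ebx=9
edx=3
ebx=9+7=16
ebx=16+20=36
edx=3+1=4
After step 6: edx = 4.

4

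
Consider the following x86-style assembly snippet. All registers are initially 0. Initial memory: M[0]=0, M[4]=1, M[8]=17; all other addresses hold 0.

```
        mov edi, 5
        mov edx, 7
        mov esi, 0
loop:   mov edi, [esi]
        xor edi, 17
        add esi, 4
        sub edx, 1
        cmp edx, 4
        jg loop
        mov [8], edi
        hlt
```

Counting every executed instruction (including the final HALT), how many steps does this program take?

edi=5
edx=7
esi=0
edi=M[0]=0
edi=0^17=17
esi=0+4=4
edx=7-1=6
cmp edx, 4  (cmp 6,4)
jg loop: taken
edi=M[4]=1
edi=1^17=16
esi=4+4=8
edx=6-1=5
cmp edx, 4  (cmp 5,4)
jg loop: taken
edi=M[8]=17
edi=17^17=0
esi=8+4=12
edx=5-1=4
cmp edx, 4  (cmp 4,4)
jg loop: not taken
mov [8], edi → M[8]=0
halt.
Total executed instructions: 23.

23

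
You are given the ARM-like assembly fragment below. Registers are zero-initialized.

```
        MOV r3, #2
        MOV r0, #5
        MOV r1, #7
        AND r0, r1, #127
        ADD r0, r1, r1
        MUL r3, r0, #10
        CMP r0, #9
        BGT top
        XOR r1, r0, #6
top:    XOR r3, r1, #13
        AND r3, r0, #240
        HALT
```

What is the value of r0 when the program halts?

MOV r3, #2 → r3=2
MOV r0, #5 → r0=5
MOV r1, #7 → r1=7
AND r0, r1, #127 → r0=7&127=7
ADD r0, r1, r1 → r0=7+7=14
MUL r3, r0, #10 → r3=14*10=140
CMP r0, #9  (cmp 14,9)
BGT top: taken
XOR r3, r1, #13 → r3=7^13=10
AND r3, r0, #240 → r3=14&240=0
halt.

14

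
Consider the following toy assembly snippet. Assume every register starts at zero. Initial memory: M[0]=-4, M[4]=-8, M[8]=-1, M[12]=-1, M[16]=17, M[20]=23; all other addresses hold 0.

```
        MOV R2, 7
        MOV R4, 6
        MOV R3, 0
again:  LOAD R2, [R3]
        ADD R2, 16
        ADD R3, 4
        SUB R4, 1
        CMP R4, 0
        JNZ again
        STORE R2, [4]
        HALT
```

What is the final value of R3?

after MOV R2, 7: R2=7
after MOV R4, 6: R4=6
after MOV R3, 0: R3=0
after LOAD R2, [R3]: R2=M[0]=-4
after ADD R2, 16: R2=(-4)+16=12
after ADD R3, 4: R3=0+4=4
after SUB R4, 1: R4=6-1=5
CMP R4, 0  (cmp 5,0)
JNZ again: taken
after LOAD R2, [R3]: R2=M[4]=-8
after ADD R2, 16: R2=(-8)+16=8
after ADD R3, 4: R3=4+4=8
after SUB R4, 1: R4=5-1=4
CMP R4, 0  (cmp 4,0)
JNZ again: taken
after LOAD R2, [R3]: R2=M[8]=-1
after ADD R2, 16: R2=(-1)+16=15
after ADD R3, 4: R3=8+4=12
after SUB R4, 1: R4=4-1=3
CMP R4, 0  (cmp 3,0)
JNZ again: taken
after LOAD R2, [R3]: R2=M[12]=-1
after ADD R2, 16: R2=(-1)+16=15
after ADD R3, 4: R3=12+4=16
after SUB R4, 1: R4=3-1=2
CMP R4, 0  (cmp 2,0)
JNZ again: taken
after LOAD R2, [R3]: R2=M[16]=17
after ADD R2, 16: R2=17+16=33
after ADD R3, 4: R3=16+4=20
after SUB R4, 1: R4=2-1=1
CMP R4, 0  (cmp 1,0)
JNZ again: taken
after LOAD R2, [R3]: R2=M[20]=23
after ADD R2, 16: R2=23+16=39
after ADD R3, 4: R3=20+4=24
after SUB R4, 1: R4=1-1=0
CMP R4, 0  (cmp 0,0)
JNZ again: not taken
STORE R2, [4] → M[4]=39
halt.

24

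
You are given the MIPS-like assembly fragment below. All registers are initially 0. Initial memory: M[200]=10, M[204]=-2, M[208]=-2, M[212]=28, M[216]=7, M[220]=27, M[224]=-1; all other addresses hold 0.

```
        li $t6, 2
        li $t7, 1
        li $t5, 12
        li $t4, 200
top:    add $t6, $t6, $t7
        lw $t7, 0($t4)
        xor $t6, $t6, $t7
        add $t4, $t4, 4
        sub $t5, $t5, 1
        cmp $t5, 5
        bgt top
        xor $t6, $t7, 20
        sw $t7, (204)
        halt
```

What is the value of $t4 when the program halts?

228

li $t6, 2 → $t6=2
li $t7, 1 → $t7=1
li $t5, 12 → $t5=12
li $t4, 200 → $t4=200
add $t6, $t6, $t7 → $t6=2+1=3
lw $t7, 0($t4) → $t7=M[200]=10
xor $t6, $t6, $t7 → $t6=3^10=9
add $t4, $t4, 4 → $t4=200+4=204
sub $t5, $t5, 1 → $t5=12-1=11
cmp $t5, 5  (cmp 11,5)
bgt top: taken
add $t6, $t6, $t7 → $t6=9+10=19
lw $t7, 0($t4) → $t7=M[204]=-2
xor $t6, $t6, $t7 → $t6=19^(-2)=-19
add $t4, $t4, 4 → $t4=204+4=208
sub $t5, $t5, 1 → $t5=11-1=10
cmp $t5, 5  (cmp 10,5)
bgt top: taken
add $t6, $t6, $t7 → $t6=(-19)+(-2)=-21
lw $t7, 0($t4) → $t7=M[208]=-2
xor $t6, $t6, $t7 → $t6=(-21)^(-2)=21
add $t4, $t4, 4 → $t4=208+4=212
sub $t5, $t5, 1 → $t5=10-1=9
cmp $t5, 5  (cmp 9,5)
bgt top: taken
add $t6, $t6, $t7 → $t6=21+(-2)=19
lw $t7, 0($t4) → $t7=M[212]=28
xor $t6, $t6, $t7 → $t6=19^28=15
add $t4, $t4, 4 → $t4=212+4=216
sub $t5, $t5, 1 → $t5=9-1=8
cmp $t5, 5  (cmp 8,5)
bgt top: taken
add $t6, $t6, $t7 → $t6=15+28=43
lw $t7, 0($t4) → $t7=M[216]=7
xor $t6, $t6, $t7 → $t6=43^7=44
add $t4, $t4, 4 → $t4=216+4=220
sub $t5, $t5, 1 → $t5=8-1=7
cmp $t5, 5  (cmp 7,5)
bgt top: taken
add $t6, $t6, $t7 → $t6=44+7=51
lw $t7, 0($t4) → $t7=M[220]=27
xor $t6, $t6, $t7 → $t6=51^27=40
add $t4, $t4, 4 → $t4=220+4=224
sub $t5, $t5, 1 → $t5=7-1=6
cmp $t5, 5  (cmp 6,5)
bgt top: taken
add $t6, $t6, $t7 → $t6=40+27=67
lw $t7, 0($t4) → $t7=M[224]=-1
xor $t6, $t6, $t7 → $t6=67^(-1)=-68
add $t4, $t4, 4 → $t4=224+4=228
sub $t5, $t5, 1 → $t5=6-1=5
cmp $t5, 5  (cmp 5,5)
bgt top: not taken
xor $t6, $t7, 20 → $t6=(-1)^20=-21
sw $t7, (204) → M[204]=-1
halt.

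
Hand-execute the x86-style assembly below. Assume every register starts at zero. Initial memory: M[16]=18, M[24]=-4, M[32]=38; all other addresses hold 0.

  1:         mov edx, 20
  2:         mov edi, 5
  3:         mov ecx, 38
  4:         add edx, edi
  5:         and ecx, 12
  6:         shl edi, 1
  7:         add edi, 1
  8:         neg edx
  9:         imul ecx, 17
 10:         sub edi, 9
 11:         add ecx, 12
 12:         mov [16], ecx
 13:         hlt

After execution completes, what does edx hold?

mov edx, 20 → edx=20
mov edi, 5 → edi=5
mov ecx, 38 → ecx=38
add edx, edi → edx=20+5=25
and ecx, 12 → ecx=38&12=4
shl edi, 1 → edi=5<<1=10
add edi, 1 → edi=10+1=11
neg edx → edx=-(25)=-25
imul ecx, 17 → ecx=4*17=68
sub edi, 9 → edi=11-9=2
add ecx, 12 → ecx=68+12=80
mov [16], ecx → M[16]=80
halt.

-25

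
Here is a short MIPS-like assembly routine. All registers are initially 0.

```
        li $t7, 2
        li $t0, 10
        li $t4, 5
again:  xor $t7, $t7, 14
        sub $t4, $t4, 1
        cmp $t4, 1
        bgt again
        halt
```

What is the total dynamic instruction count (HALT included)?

$t7=2
$t0=10
$t4=5
$t7=2^14=12
$t4=5-1=4
cmp $t4, 1  (cmp 4,1)
bgt again: taken
$t7=12^14=2
$t4=4-1=3
cmp $t4, 1  (cmp 3,1)
bgt again: taken
$t7=2^14=12
$t4=3-1=2
cmp $t4, 1  (cmp 2,1)
bgt again: taken
$t7=12^14=2
$t4=2-1=1
cmp $t4, 1  (cmp 1,1)
bgt again: not taken
halt.
Total executed instructions: 20.

20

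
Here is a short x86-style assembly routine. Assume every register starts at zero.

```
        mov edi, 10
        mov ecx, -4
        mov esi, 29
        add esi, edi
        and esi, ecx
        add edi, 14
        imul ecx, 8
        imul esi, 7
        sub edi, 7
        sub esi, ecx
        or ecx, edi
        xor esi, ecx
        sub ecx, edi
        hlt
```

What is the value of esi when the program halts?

mov edi, 10 → edi=10
mov ecx, -4 → ecx=-4
mov esi, 29 → esi=29
add esi, edi → esi=29+10=39
and esi, ecx → esi=39&(-4)=36
add edi, 14 → edi=10+14=24
imul ecx, 8 → ecx=(-4)*8=-32
imul esi, 7 → esi=36*7=252
sub edi, 7 → edi=24-7=17
sub esi, ecx → esi=252-(-32)=284
or ecx, edi → ecx=(-32)|17=-15
xor esi, ecx → esi=284^(-15)=-275
sub ecx, edi → ecx=(-15)-17=-32
halt.

-275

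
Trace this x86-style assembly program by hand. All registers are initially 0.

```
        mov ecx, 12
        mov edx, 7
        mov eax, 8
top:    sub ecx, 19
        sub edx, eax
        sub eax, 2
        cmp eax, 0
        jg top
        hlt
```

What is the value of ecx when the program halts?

-64

after mov ecx, 12: ecx=12
after mov edx, 7: edx=7
after mov eax, 8: eax=8
after sub ecx, 19: ecx=12-19=-7
after sub edx, eax: edx=7-8=-1
after sub eax, 2: eax=8-2=6
cmp eax, 0  (cmp 6,0)
jg top: taken
after sub ecx, 19: ecx=(-7)-19=-26
after sub edx, eax: edx=(-1)-6=-7
after sub eax, 2: eax=6-2=4
cmp eax, 0  (cmp 4,0)
jg top: taken
after sub ecx, 19: ecx=(-26)-19=-45
after sub edx, eax: edx=(-7)-4=-11
after sub eax, 2: eax=4-2=2
cmp eax, 0  (cmp 2,0)
jg top: taken
after sub ecx, 19: ecx=(-45)-19=-64
after sub edx, eax: edx=(-11)-2=-13
after sub eax, 2: eax=2-2=0
cmp eax, 0  (cmp 0,0)
jg top: not taken
halt.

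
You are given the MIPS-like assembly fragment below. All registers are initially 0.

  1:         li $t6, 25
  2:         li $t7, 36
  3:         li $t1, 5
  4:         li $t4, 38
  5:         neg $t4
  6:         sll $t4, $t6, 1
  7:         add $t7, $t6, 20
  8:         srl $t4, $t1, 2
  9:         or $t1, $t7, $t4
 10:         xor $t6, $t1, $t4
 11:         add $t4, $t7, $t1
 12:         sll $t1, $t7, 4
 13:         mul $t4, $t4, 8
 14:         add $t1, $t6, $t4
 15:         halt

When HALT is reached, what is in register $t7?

after li $t6, 25: $t6=25
after li $t7, 36: $t7=36
after li $t1, 5: $t1=5
after li $t4, 38: $t4=38
after neg $t4: $t4=-(38)=-38
after sll $t4, $t6, 1: $t4=25<<1=50
after add $t7, $t6, 20: $t7=25+20=45
after srl $t4, $t1, 2: $t4=5>>2=1
after or $t1, $t7, $t4: $t1=45|1=45
after xor $t6, $t1, $t4: $t6=45^1=44
after add $t4, $t7, $t1: $t4=45+45=90
after sll $t1, $t7, 4: $t1=45<<4=720
after mul $t4, $t4, 8: $t4=90*8=720
after add $t1, $t6, $t4: $t1=44+720=764
halt.

45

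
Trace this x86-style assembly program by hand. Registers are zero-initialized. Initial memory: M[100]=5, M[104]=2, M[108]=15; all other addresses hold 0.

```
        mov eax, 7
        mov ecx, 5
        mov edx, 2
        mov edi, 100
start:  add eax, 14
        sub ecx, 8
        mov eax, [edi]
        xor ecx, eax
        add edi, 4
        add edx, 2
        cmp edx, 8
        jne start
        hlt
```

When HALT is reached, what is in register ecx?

-27

after mov eax, 7: eax=7
after mov ecx, 5: ecx=5
after mov edx, 2: edx=2
after mov edi, 100: edi=100
after add eax, 14: eax=7+14=21
after sub ecx, 8: ecx=5-8=-3
after mov eax, [edi]: eax=M[100]=5
after xor ecx, eax: ecx=(-3)^5=-8
after add edi, 4: edi=100+4=104
after add edx, 2: edx=2+2=4
cmp edx, 8  (cmp 4,8)
jne start: taken
after add eax, 14: eax=5+14=19
after sub ecx, 8: ecx=(-8)-8=-16
after mov eax, [edi]: eax=M[104]=2
after xor ecx, eax: ecx=(-16)^2=-14
after add edi, 4: edi=104+4=108
after add edx, 2: edx=4+2=6
cmp edx, 8  (cmp 6,8)
jne start: taken
after add eax, 14: eax=2+14=16
after sub ecx, 8: ecx=(-14)-8=-22
after mov eax, [edi]: eax=M[108]=15
after xor ecx, eax: ecx=(-22)^15=-27
after add edi, 4: edi=108+4=112
after add edx, 2: edx=6+2=8
cmp edx, 8  (cmp 8,8)
jne start: not taken
halt.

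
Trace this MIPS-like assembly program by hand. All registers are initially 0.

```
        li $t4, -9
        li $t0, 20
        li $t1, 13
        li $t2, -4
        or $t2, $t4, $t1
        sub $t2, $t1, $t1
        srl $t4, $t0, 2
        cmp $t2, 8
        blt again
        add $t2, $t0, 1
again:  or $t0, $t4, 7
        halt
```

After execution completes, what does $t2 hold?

after li $t4, -9: $t4=-9
after li $t0, 20: $t0=20
after li $t1, 13: $t1=13
after li $t2, -4: $t2=-4
after or $t2, $t4, $t1: $t2=(-9)|13=-1
after sub $t2, $t1, $t1: $t2=13-13=0
after srl $t4, $t0, 2: $t4=20>>2=5
cmp $t2, 8  (cmp 0,8)
blt again: taken
after or $t0, $t4, 7: $t0=5|7=7
halt.

0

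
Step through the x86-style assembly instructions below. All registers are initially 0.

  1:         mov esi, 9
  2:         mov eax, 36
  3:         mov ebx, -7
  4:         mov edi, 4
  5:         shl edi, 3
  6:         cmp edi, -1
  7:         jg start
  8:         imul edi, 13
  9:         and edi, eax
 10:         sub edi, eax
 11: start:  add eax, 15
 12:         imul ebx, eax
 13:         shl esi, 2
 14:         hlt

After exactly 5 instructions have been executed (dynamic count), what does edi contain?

mov esi, 9 → esi=9
mov eax, 36 → eax=36
mov ebx, -7 → ebx=-7
mov edi, 4 → edi=4
shl edi, 3 → edi=4<<3=32
After step 5: edi = 32.

32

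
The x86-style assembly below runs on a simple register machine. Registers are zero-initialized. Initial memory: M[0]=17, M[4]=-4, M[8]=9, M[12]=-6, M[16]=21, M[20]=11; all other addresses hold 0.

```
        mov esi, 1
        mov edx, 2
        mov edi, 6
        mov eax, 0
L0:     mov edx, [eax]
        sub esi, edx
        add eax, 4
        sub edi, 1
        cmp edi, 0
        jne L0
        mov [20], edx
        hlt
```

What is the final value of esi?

-47

esi=1
edx=2
edi=6
eax=0
edx=M[0]=17
esi=1-17=-16
eax=0+4=4
edi=6-1=5
cmp edi, 0  (cmp 5,0)
jne L0: taken
edx=M[4]=-4
esi=(-16)-(-4)=-12
eax=4+4=8
edi=5-1=4
cmp edi, 0  (cmp 4,0)
jne L0: taken
edx=M[8]=9
esi=(-12)-9=-21
eax=8+4=12
edi=4-1=3
cmp edi, 0  (cmp 3,0)
jne L0: taken
edx=M[12]=-6
esi=(-21)-(-6)=-15
eax=12+4=16
edi=3-1=2
cmp edi, 0  (cmp 2,0)
jne L0: taken
edx=M[16]=21
esi=(-15)-21=-36
eax=16+4=20
edi=2-1=1
cmp edi, 0  (cmp 1,0)
jne L0: taken
edx=M[20]=11
esi=(-36)-11=-47
eax=20+4=24
edi=1-1=0
cmp edi, 0  (cmp 0,0)
jne L0: not taken
mov [20], edx → M[20]=11
halt.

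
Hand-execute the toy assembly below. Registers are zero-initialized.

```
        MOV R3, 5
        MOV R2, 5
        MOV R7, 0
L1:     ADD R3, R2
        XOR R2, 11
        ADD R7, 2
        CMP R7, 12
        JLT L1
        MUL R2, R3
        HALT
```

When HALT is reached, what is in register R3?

62

after MOV R3, 5: R3=5
after MOV R2, 5: R2=5
after MOV R7, 0: R7=0
after ADD R3, R2: R3=5+5=10
after XOR R2, 11: R2=5^11=14
after ADD R7, 2: R7=0+2=2
CMP R7, 12  (cmp 2,12)
JLT L1: taken
after ADD R3, R2: R3=10+14=24
after XOR R2, 11: R2=14^11=5
after ADD R7, 2: R7=2+2=4
CMP R7, 12  (cmp 4,12)
JLT L1: taken
after ADD R3, R2: R3=24+5=29
after XOR R2, 11: R2=5^11=14
after ADD R7, 2: R7=4+2=6
CMP R7, 12  (cmp 6,12)
JLT L1: taken
after ADD R3, R2: R3=29+14=43
after XOR R2, 11: R2=14^11=5
after ADD R7, 2: R7=6+2=8
CMP R7, 12  (cmp 8,12)
JLT L1: taken
after ADD R3, R2: R3=43+5=48
after XOR R2, 11: R2=5^11=14
after ADD R7, 2: R7=8+2=10
CMP R7, 12  (cmp 10,12)
JLT L1: taken
after ADD R3, R2: R3=48+14=62
after XOR R2, 11: R2=14^11=5
after ADD R7, 2: R7=10+2=12
CMP R7, 12  (cmp 12,12)
JLT L1: not taken
after MUL R2, R3: R2=5*62=310
halt.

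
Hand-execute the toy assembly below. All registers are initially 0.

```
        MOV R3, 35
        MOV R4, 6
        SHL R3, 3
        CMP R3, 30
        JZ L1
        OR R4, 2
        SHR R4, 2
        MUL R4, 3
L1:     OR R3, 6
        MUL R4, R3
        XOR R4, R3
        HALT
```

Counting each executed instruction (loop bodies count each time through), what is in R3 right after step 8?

280

after MOV R3, 35: R3=35
after MOV R4, 6: R4=6
after SHL R3, 3: R3=35<<3=280
CMP R3, 30  (cmp 280,30)
JZ L1: not taken
after OR R4, 2: R4=6|2=6
after SHR R4, 2: R4=6>>2=1
after MUL R4, 3: R4=1*3=3
After step 8: R3 = 280.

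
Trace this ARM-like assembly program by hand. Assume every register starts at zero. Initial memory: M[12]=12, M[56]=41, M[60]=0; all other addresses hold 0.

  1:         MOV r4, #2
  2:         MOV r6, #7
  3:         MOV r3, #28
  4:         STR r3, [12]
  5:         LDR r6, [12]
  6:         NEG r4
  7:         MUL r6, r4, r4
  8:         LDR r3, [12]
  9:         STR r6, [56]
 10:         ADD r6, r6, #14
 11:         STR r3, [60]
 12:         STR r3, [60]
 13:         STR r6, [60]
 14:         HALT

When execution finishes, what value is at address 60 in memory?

18

MOV r4, #2 → r4=2
MOV r6, #7 → r6=7
MOV r3, #28 → r3=28
STR r3, [12] → M[12]=28
LDR r6, [12] → r6=M[12]=28
NEG r4 → r4=-(2)=-2
MUL r6, r4, r4 → r6=(-2)*(-2)=4
LDR r3, [12] → r3=M[12]=28
STR r6, [56] → M[56]=4
ADD r6, r6, #14 → r6=4+14=18
STR r3, [60] → M[60]=28
STR r3, [60] → M[60]=28
STR r6, [60] → M[60]=18
halt.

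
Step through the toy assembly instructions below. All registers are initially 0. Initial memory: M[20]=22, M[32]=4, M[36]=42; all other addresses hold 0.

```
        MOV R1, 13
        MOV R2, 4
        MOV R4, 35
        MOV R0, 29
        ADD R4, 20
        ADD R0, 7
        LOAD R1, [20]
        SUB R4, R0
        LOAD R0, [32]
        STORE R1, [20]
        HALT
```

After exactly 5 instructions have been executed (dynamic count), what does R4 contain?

55

MOV R1, 13 → R1=13
MOV R2, 4 → R2=4
MOV R4, 35 → R4=35
MOV R0, 29 → R0=29
ADD R4, 20 → R4=35+20=55
After step 5: R4 = 55.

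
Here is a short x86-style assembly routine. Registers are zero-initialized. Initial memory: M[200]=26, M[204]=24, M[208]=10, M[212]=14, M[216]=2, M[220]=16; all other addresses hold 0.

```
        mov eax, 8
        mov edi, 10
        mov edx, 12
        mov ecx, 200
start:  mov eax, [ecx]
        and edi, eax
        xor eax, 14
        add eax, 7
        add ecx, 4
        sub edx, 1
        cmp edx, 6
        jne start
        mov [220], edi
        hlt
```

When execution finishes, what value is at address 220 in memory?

0

after mov eax, 8: eax=8
after mov edi, 10: edi=10
after mov edx, 12: edx=12
after mov ecx, 200: ecx=200
after mov eax, [ecx]: eax=M[200]=26
after and edi, eax: edi=10&26=10
after xor eax, 14: eax=26^14=20
after add eax, 7: eax=20+7=27
after add ecx, 4: ecx=200+4=204
after sub edx, 1: edx=12-1=11
cmp edx, 6  (cmp 11,6)
jne start: taken
after mov eax, [ecx]: eax=M[204]=24
after and edi, eax: edi=10&24=8
after xor eax, 14: eax=24^14=22
after add eax, 7: eax=22+7=29
after add ecx, 4: ecx=204+4=208
after sub edx, 1: edx=11-1=10
cmp edx, 6  (cmp 10,6)
jne start: taken
after mov eax, [ecx]: eax=M[208]=10
after and edi, eax: edi=8&10=8
after xor eax, 14: eax=10^14=4
after add eax, 7: eax=4+7=11
after add ecx, 4: ecx=208+4=212
after sub edx, 1: edx=10-1=9
cmp edx, 6  (cmp 9,6)
jne start: taken
after mov eax, [ecx]: eax=M[212]=14
after and edi, eax: edi=8&14=8
after xor eax, 14: eax=14^14=0
after add eax, 7: eax=0+7=7
after add ecx, 4: ecx=212+4=216
after sub edx, 1: edx=9-1=8
cmp edx, 6  (cmp 8,6)
jne start: taken
after mov eax, [ecx]: eax=M[216]=2
after and edi, eax: edi=8&2=0
after xor eax, 14: eax=2^14=12
after add eax, 7: eax=12+7=19
after add ecx, 4: ecx=216+4=220
after sub edx, 1: edx=8-1=7
cmp edx, 6  (cmp 7,6)
jne start: taken
after mov eax, [ecx]: eax=M[220]=16
after and edi, eax: edi=0&16=0
after xor eax, 14: eax=16^14=30
after add eax, 7: eax=30+7=37
after add ecx, 4: ecx=220+4=224
after sub edx, 1: edx=7-1=6
cmp edx, 6  (cmp 6,6)
jne start: not taken
mov [220], edi → M[220]=0
halt.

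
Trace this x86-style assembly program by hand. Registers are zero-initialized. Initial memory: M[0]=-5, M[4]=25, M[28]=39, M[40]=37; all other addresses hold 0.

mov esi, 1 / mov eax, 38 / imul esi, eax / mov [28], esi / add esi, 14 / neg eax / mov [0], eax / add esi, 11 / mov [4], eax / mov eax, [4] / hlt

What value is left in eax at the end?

-38

after mov esi, 1: esi=1
after mov eax, 38: eax=38
after imul esi, eax: esi=1*38=38
mov [28], esi → M[28]=38
after add esi, 14: esi=38+14=52
after neg eax: eax=-(38)=-38
mov [0], eax → M[0]=-38
after add esi, 11: esi=52+11=63
mov [4], eax → M[4]=-38
after mov eax, [4]: eax=M[4]=-38
halt.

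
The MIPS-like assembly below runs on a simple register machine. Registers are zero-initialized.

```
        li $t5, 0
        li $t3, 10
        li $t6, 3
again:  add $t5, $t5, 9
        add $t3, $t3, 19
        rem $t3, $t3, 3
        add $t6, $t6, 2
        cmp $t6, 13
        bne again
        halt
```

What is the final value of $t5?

after li $t5, 0: $t5=0
after li $t3, 10: $t3=10
after li $t6, 3: $t6=3
after add $t5, $t5, 9: $t5=0+9=9
after add $t3, $t3, 19: $t3=10+19=29
after rem $t3, $t3, 3: $t3=29%3=2
after add $t6, $t6, 2: $t6=3+2=5
cmp $t6, 13  (cmp 5,13)
bne again: taken
after add $t5, $t5, 9: $t5=9+9=18
after add $t3, $t3, 19: $t3=2+19=21
after rem $t3, $t3, 3: $t3=21%3=0
after add $t6, $t6, 2: $t6=5+2=7
cmp $t6, 13  (cmp 7,13)
bne again: taken
after add $t5, $t5, 9: $t5=18+9=27
after add $t3, $t3, 19: $t3=0+19=19
after rem $t3, $t3, 3: $t3=19%3=1
after add $t6, $t6, 2: $t6=7+2=9
cmp $t6, 13  (cmp 9,13)
bne again: taken
after add $t5, $t5, 9: $t5=27+9=36
after add $t3, $t3, 19: $t3=1+19=20
after rem $t3, $t3, 3: $t3=20%3=2
after add $t6, $t6, 2: $t6=9+2=11
cmp $t6, 13  (cmp 11,13)
bne again: taken
after add $t5, $t5, 9: $t5=36+9=45
after add $t3, $t3, 19: $t3=2+19=21
after rem $t3, $t3, 3: $t3=21%3=0
after add $t6, $t6, 2: $t6=11+2=13
cmp $t6, 13  (cmp 13,13)
bne again: not taken
halt.

45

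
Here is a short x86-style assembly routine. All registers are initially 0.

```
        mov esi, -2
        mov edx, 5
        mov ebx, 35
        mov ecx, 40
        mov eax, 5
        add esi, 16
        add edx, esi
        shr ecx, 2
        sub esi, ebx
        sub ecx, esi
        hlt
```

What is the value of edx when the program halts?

19

after mov esi, -2: esi=-2
after mov edx, 5: edx=5
after mov ebx, 35: ebx=35
after mov ecx, 40: ecx=40
after mov eax, 5: eax=5
after add esi, 16: esi=(-2)+16=14
after add edx, esi: edx=5+14=19
after shr ecx, 2: ecx=40>>2=10
after sub esi, ebx: esi=14-35=-21
after sub ecx, esi: ecx=10-(-21)=31
halt.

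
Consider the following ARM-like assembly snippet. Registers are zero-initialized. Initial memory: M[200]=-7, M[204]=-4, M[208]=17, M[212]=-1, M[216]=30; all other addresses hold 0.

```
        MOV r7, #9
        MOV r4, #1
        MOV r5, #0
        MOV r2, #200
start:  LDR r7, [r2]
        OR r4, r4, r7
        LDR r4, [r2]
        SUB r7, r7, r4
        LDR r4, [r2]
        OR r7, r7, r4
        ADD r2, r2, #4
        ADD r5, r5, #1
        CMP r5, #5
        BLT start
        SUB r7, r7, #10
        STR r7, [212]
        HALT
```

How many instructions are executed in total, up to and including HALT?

after MOV r7, #9: r7=9
after MOV r4, #1: r4=1
after MOV r5, #0: r5=0
after MOV r2, #200: r2=200
after LDR r7, [r2]: r7=M[200]=-7
after OR r4, r4, r7: r4=1|(-7)=-7
after LDR r4, [r2]: r4=M[200]=-7
after SUB r7, r7, r4: r7=(-7)-(-7)=0
after LDR r4, [r2]: r4=M[200]=-7
after OR r7, r7, r4: r7=0|(-7)=-7
after ADD r2, r2, #4: r2=200+4=204
after ADD r5, r5, #1: r5=0+1=1
CMP r5, #5  (cmp 1,5)
BLT start: taken
after LDR r7, [r2]: r7=M[204]=-4
after OR r4, r4, r7: r4=(-7)|(-4)=-3
after LDR r4, [r2]: r4=M[204]=-4
after SUB r7, r7, r4: r7=(-4)-(-4)=0
after LDR r4, [r2]: r4=M[204]=-4
after OR r7, r7, r4: r7=0|(-4)=-4
after ADD r2, r2, #4: r2=204+4=208
after ADD r5, r5, #1: r5=1+1=2
CMP r5, #5  (cmp 2,5)
BLT start: taken
after LDR r7, [r2]: r7=M[208]=17
after OR r4, r4, r7: r4=(-4)|17=-3
after LDR r4, [r2]: r4=M[208]=17
after SUB r7, r7, r4: r7=17-17=0
after LDR r4, [r2]: r4=M[208]=17
after OR r7, r7, r4: r7=0|17=17
after ADD r2, r2, #4: r2=208+4=212
after ADD r5, r5, #1: r5=2+1=3
CMP r5, #5  (cmp 3,5)
BLT start: taken
after LDR r7, [r2]: r7=M[212]=-1
after OR r4, r4, r7: r4=17|(-1)=-1
after LDR r4, [r2]: r4=M[212]=-1
after SUB r7, r7, r4: r7=(-1)-(-1)=0
after LDR r4, [r2]: r4=M[212]=-1
after OR r7, r7, r4: r7=0|(-1)=-1
after ADD r2, r2, #4: r2=212+4=216
after ADD r5, r5, #1: r5=3+1=4
CMP r5, #5  (cmp 4,5)
BLT start: taken
after LDR r7, [r2]: r7=M[216]=30
after OR r4, r4, r7: r4=(-1)|30=-1
after LDR r4, [r2]: r4=M[216]=30
after SUB r7, r7, r4: r7=30-30=0
after LDR r4, [r2]: r4=M[216]=30
after OR r7, r7, r4: r7=0|30=30
after ADD r2, r2, #4: r2=216+4=220
after ADD r5, r5, #1: r5=4+1=5
CMP r5, #5  (cmp 5,5)
BLT start: not taken
after SUB r7, r7, #10: r7=30-10=20
STR r7, [212] → M[212]=20
halt.
Total executed instructions: 57.

57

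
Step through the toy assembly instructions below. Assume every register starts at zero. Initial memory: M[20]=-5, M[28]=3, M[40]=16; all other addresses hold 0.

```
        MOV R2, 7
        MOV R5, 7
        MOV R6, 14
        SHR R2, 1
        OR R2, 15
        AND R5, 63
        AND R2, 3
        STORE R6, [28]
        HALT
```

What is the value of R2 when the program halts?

MOV R2, 7 → R2=7
MOV R5, 7 → R5=7
MOV R6, 14 → R6=14
SHR R2, 1 → R2=7>>1=3
OR R2, 15 → R2=3|15=15
AND R5, 63 → R5=7&63=7
AND R2, 3 → R2=15&3=3
STORE R6, [28] → M[28]=14
halt.

3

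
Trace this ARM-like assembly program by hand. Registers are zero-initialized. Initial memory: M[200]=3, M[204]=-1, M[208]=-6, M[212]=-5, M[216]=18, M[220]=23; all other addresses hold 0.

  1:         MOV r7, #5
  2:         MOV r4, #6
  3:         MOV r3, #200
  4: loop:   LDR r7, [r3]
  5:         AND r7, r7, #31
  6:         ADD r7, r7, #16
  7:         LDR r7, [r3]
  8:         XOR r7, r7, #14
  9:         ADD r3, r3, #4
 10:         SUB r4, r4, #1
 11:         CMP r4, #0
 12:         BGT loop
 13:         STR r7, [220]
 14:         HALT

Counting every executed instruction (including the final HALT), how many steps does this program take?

MOV r7, #5 → r7=5
MOV r4, #6 → r4=6
MOV r3, #200 → r3=200
LDR r7, [r3] → r7=M[200]=3
AND r7, r7, #31 → r7=3&31=3
ADD r7, r7, #16 → r7=3+16=19
LDR r7, [r3] → r7=M[200]=3
XOR r7, r7, #14 → r7=3^14=13
ADD r3, r3, #4 → r3=200+4=204
SUB r4, r4, #1 → r4=6-1=5
CMP r4, #0  (cmp 5,0)
BGT loop: taken
LDR r7, [r3] → r7=M[204]=-1
AND r7, r7, #31 → r7=(-1)&31=31
ADD r7, r7, #16 → r7=31+16=47
LDR r7, [r3] → r7=M[204]=-1
XOR r7, r7, #14 → r7=(-1)^14=-15
ADD r3, r3, #4 → r3=204+4=208
SUB r4, r4, #1 → r4=5-1=4
CMP r4, #0  (cmp 4,0)
BGT loop: taken
LDR r7, [r3] → r7=M[208]=-6
AND r7, r7, #31 → r7=(-6)&31=26
ADD r7, r7, #16 → r7=26+16=42
LDR r7, [r3] → r7=M[208]=-6
XOR r7, r7, #14 → r7=(-6)^14=-12
ADD r3, r3, #4 → r3=208+4=212
SUB r4, r4, #1 → r4=4-1=3
CMP r4, #0  (cmp 3,0)
BGT loop: taken
LDR r7, [r3] → r7=M[212]=-5
AND r7, r7, #31 → r7=(-5)&31=27
ADD r7, r7, #16 → r7=27+16=43
LDR r7, [r3] → r7=M[212]=-5
XOR r7, r7, #14 → r7=(-5)^14=-11
ADD r3, r3, #4 → r3=212+4=216
SUB r4, r4, #1 → r4=3-1=2
CMP r4, #0  (cmp 2,0)
BGT loop: taken
LDR r7, [r3] → r7=M[216]=18
AND r7, r7, #31 → r7=18&31=18
ADD r7, r7, #16 → r7=18+16=34
LDR r7, [r3] → r7=M[216]=18
XOR r7, r7, #14 → r7=18^14=28
ADD r3, r3, #4 → r3=216+4=220
SUB r4, r4, #1 → r4=2-1=1
CMP r4, #0  (cmp 1,0)
BGT loop: taken
LDR r7, [r3] → r7=M[220]=23
AND r7, r7, #31 → r7=23&31=23
ADD r7, r7, #16 → r7=23+16=39
LDR r7, [r3] → r7=M[220]=23
XOR r7, r7, #14 → r7=23^14=25
ADD r3, r3, #4 → r3=220+4=224
SUB r4, r4, #1 → r4=1-1=0
CMP r4, #0  (cmp 0,0)
BGT loop: not taken
STR r7, [220] → M[220]=25
halt.
Total executed instructions: 59.

59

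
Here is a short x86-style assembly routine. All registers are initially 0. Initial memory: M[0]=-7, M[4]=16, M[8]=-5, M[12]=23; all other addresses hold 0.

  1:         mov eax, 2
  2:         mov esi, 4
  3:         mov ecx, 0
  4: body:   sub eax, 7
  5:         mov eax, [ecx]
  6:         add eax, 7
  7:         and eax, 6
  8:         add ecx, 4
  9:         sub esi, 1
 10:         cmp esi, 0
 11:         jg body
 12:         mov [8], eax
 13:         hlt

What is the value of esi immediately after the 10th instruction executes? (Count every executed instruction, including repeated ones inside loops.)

3

mov eax, 2 → eax=2
mov esi, 4 → esi=4
mov ecx, 0 → ecx=0
sub eax, 7 → eax=2-7=-5
mov eax, [ecx] → eax=M[0]=-7
add eax, 7 → eax=(-7)+7=0
and eax, 6 → eax=0&6=0
add ecx, 4 → ecx=0+4=4
sub esi, 1 → esi=4-1=3
cmp esi, 0  (cmp 3,0)
After step 10: esi = 3.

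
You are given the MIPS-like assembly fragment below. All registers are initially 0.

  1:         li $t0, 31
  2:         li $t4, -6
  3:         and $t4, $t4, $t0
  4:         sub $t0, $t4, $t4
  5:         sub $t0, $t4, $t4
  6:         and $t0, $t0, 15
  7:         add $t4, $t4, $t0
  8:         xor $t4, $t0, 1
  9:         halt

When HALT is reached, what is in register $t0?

after li $t0, 31: $t0=31
after li $t4, -6: $t4=-6
after and $t4, $t4, $t0: $t4=(-6)&31=26
after sub $t0, $t4, $t4: $t0=26-26=0
after sub $t0, $t4, $t4: $t0=26-26=0
after and $t0, $t0, 15: $t0=0&15=0
after add $t4, $t4, $t0: $t4=26+0=26
after xor $t4, $t0, 1: $t4=0^1=1
halt.

0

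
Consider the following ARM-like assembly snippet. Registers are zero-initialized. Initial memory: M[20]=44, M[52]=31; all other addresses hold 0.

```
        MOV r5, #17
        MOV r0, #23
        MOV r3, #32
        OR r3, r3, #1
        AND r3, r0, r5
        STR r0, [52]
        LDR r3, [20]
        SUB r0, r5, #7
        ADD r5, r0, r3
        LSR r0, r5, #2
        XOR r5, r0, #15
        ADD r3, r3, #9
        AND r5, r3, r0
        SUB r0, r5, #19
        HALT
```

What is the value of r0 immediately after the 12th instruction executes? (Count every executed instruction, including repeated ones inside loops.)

13

r5=17
r0=23
r3=32
r3=32|1=33
r3=23&17=17
STR r0, [52] → M[52]=23
r3=M[20]=44
r0=17-7=10
r5=10+44=54
r0=54>>2=13
r5=13^15=2
r3=44+9=53
After step 12: r0 = 13.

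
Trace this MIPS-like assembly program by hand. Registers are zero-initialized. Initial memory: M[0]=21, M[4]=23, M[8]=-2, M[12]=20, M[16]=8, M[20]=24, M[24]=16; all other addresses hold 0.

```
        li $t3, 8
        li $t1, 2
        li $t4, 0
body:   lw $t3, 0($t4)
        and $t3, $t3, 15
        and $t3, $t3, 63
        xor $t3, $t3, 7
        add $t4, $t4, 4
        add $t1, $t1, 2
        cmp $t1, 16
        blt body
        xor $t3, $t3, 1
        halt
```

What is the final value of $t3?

6

after li $t3, 8: $t3=8
after li $t1, 2: $t1=2
after li $t4, 0: $t4=0
after lw $t3, 0($t4): $t3=M[0]=21
after and $t3, $t3, 15: $t3=21&15=5
after and $t3, $t3, 63: $t3=5&63=5
after xor $t3, $t3, 7: $t3=5^7=2
after add $t4, $t4, 4: $t4=0+4=4
after add $t1, $t1, 2: $t1=2+2=4
cmp $t1, 16  (cmp 4,16)
blt body: taken
after lw $t3, 0($t4): $t3=M[4]=23
after and $t3, $t3, 15: $t3=23&15=7
after and $t3, $t3, 63: $t3=7&63=7
after xor $t3, $t3, 7: $t3=7^7=0
after add $t4, $t4, 4: $t4=4+4=8
after add $t1, $t1, 2: $t1=4+2=6
cmp $t1, 16  (cmp 6,16)
blt body: taken
after lw $t3, 0($t4): $t3=M[8]=-2
after and $t3, $t3, 15: $t3=(-2)&15=14
after and $t3, $t3, 63: $t3=14&63=14
after xor $t3, $t3, 7: $t3=14^7=9
after add $t4, $t4, 4: $t4=8+4=12
after add $t1, $t1, 2: $t1=6+2=8
cmp $t1, 16  (cmp 8,16)
blt body: taken
after lw $t3, 0($t4): $t3=M[12]=20
after and $t3, $t3, 15: $t3=20&15=4
after and $t3, $t3, 63: $t3=4&63=4
after xor $t3, $t3, 7: $t3=4^7=3
after add $t4, $t4, 4: $t4=12+4=16
after add $t1, $t1, 2: $t1=8+2=10
cmp $t1, 16  (cmp 10,16)
blt body: taken
after lw $t3, 0($t4): $t3=M[16]=8
after and $t3, $t3, 15: $t3=8&15=8
after and $t3, $t3, 63: $t3=8&63=8
after xor $t3, $t3, 7: $t3=8^7=15
after add $t4, $t4, 4: $t4=16+4=20
after add $t1, $t1, 2: $t1=10+2=12
cmp $t1, 16  (cmp 12,16)
blt body: taken
after lw $t3, 0($t4): $t3=M[20]=24
after and $t3, $t3, 15: $t3=24&15=8
after and $t3, $t3, 63: $t3=8&63=8
after xor $t3, $t3, 7: $t3=8^7=15
after add $t4, $t4, 4: $t4=20+4=24
after add $t1, $t1, 2: $t1=12+2=14
cmp $t1, 16  (cmp 14,16)
blt body: taken
after lw $t3, 0($t4): $t3=M[24]=16
after and $t3, $t3, 15: $t3=16&15=0
after and $t3, $t3, 63: $t3=0&63=0
after xor $t3, $t3, 7: $t3=0^7=7
after add $t4, $t4, 4: $t4=24+4=28
after add $t1, $t1, 2: $t1=14+2=16
cmp $t1, 16  (cmp 16,16)
blt body: not taken
after xor $t3, $t3, 1: $t3=7^1=6
halt.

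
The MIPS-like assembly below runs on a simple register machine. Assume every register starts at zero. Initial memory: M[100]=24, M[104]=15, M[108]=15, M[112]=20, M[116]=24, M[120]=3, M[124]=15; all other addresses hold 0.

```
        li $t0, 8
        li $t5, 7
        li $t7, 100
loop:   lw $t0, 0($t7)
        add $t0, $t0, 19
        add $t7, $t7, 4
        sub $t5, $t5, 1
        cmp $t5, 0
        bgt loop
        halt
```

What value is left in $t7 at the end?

after li $t0, 8: $t0=8
after li $t5, 7: $t5=7
after li $t7, 100: $t7=100
after lw $t0, 0($t7): $t0=M[100]=24
after add $t0, $t0, 19: $t0=24+19=43
after add $t7, $t7, 4: $t7=100+4=104
after sub $t5, $t5, 1: $t5=7-1=6
cmp $t5, 0  (cmp 6,0)
bgt loop: taken
after lw $t0, 0($t7): $t0=M[104]=15
after add $t0, $t0, 19: $t0=15+19=34
after add $t7, $t7, 4: $t7=104+4=108
after sub $t5, $t5, 1: $t5=6-1=5
cmp $t5, 0  (cmp 5,0)
bgt loop: taken
after lw $t0, 0($t7): $t0=M[108]=15
after add $t0, $t0, 19: $t0=15+19=34
after add $t7, $t7, 4: $t7=108+4=112
after sub $t5, $t5, 1: $t5=5-1=4
cmp $t5, 0  (cmp 4,0)
bgt loop: taken
after lw $t0, 0($t7): $t0=M[112]=20
after add $t0, $t0, 19: $t0=20+19=39
after add $t7, $t7, 4: $t7=112+4=116
after sub $t5, $t5, 1: $t5=4-1=3
cmp $t5, 0  (cmp 3,0)
bgt loop: taken
after lw $t0, 0($t7): $t0=M[116]=24
after add $t0, $t0, 19: $t0=24+19=43
after add $t7, $t7, 4: $t7=116+4=120
after sub $t5, $t5, 1: $t5=3-1=2
cmp $t5, 0  (cmp 2,0)
bgt loop: taken
after lw $t0, 0($t7): $t0=M[120]=3
after add $t0, $t0, 19: $t0=3+19=22
after add $t7, $t7, 4: $t7=120+4=124
after sub $t5, $t5, 1: $t5=2-1=1
cmp $t5, 0  (cmp 1,0)
bgt loop: taken
after lw $t0, 0($t7): $t0=M[124]=15
after add $t0, $t0, 19: $t0=15+19=34
after add $t7, $t7, 4: $t7=124+4=128
after sub $t5, $t5, 1: $t5=1-1=0
cmp $t5, 0  (cmp 0,0)
bgt loop: not taken
halt.

128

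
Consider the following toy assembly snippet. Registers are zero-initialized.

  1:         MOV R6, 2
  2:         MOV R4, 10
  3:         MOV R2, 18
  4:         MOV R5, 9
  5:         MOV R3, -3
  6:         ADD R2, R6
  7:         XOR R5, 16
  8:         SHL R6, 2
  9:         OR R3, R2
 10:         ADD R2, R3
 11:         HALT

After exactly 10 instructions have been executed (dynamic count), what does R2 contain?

17

MOV R6, 2 → R6=2
MOV R4, 10 → R4=10
MOV R2, 18 → R2=18
MOV R5, 9 → R5=9
MOV R3, -3 → R3=-3
ADD R2, R6 → R2=18+2=20
XOR R5, 16 → R5=9^16=25
SHL R6, 2 → R6=2<<2=8
OR R3, R2 → R3=(-3)|20=-3
ADD R2, R3 → R2=20+(-3)=17
After step 10: R2 = 17.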